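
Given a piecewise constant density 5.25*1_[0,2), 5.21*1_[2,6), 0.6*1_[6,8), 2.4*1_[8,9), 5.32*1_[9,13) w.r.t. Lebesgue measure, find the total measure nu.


Integrate each piece of the Radon-Nikodym derivative:
Step 1: integral_0^2 5.25 dx = 5.25*(2-0) = 5.25*2 = 10.5
Step 2: integral_2^6 5.21 dx = 5.21*(6-2) = 5.21*4 = 20.84
Step 3: integral_6^8 0.6 dx = 0.6*(8-6) = 0.6*2 = 1.2
Step 4: integral_8^9 2.4 dx = 2.4*(9-8) = 2.4*1 = 2.4
Step 5: integral_9^13 5.32 dx = 5.32*(13-9) = 5.32*4 = 21.28
Total: 10.5 + 20.84 + 1.2 + 2.4 + 21.28 = 56.22


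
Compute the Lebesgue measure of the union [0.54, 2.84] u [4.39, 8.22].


For pairwise disjoint intervals, m(union) = sum of lengths.
= (2.84 - 0.54) + (8.22 - 4.39)
= 2.3 + 3.83
= 6.13


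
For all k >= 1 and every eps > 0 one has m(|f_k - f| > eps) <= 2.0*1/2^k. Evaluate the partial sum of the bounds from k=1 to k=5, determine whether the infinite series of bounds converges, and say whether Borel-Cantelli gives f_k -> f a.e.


Step 1: List the terms 2.0*1/2^k for k = 1 to 5:
  k=1: 1
  k=2: 0.5
  k=3: 0.25
  k=4: 0.125
  k=5: 0.0625
Step 2: Partial sum = 1 + 0.5 + 0.25 + 0.125 + 0.0625
     = 1.9375
Step 3: The full series sum_(k>=1) 2.0*1/2^k converges (geometric series with ratio 1/2 < 1; a constant multiple of a convergent series converges).
Step 4: Fix eps > 0. Since sum_k m(|f_k - f| > eps) < infinity, the Borel-Cantelli lemma gives
        m(limsup_k {|f_k - f| > eps}) = 0, i.e. for a.e. x, |f_k(x) - f(x)| <= eps for all large k.
        Applying this with eps = 1/j for j = 1, 2, ... and intersecting the countably many full-measure sets,
        for a.e. x we get limsup_k |f_k(x) - f(x)| <= 1/j for every j, hence f_k -> f almost everywhere.
Conclusion: series converges; Borel-Cantelli yields f_k -> f a.e.


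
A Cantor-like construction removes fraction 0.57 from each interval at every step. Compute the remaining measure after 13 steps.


Step 1: At each step, fraction remaining = 1 - 0.57 = 0.43
Step 2: After 13 steps, measure = (0.43)^13
Result = 1.718264e-05


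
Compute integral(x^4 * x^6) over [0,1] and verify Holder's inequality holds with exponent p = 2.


Step 1: Exact integral of f*g = integral(x^10, 0, 1) = 1/11
     = 0.090909
Step 2: Holder bound with p=2, q=2:
  ||f||_p = (integral x^8 dx)^(1/2) = (1/9)^(1/2) = 0.333333
  ||g||_q = (integral x^12 dx)^(1/2) = (1/13)^(1/2) = 0.27735
Step 3: Holder bound = ||f||_p * ||g||_q = 0.333333 * 0.27735 = 0.09245
Verification: 0.090909 <= 0.09245 (Holder holds)


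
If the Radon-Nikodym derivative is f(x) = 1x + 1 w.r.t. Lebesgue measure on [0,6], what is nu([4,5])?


nu(A) = integral_A (dnu/dmu) dmu = integral_4^5 (1x + 1) dx
Step 1: Antiderivative F(x) = (1/2)x^2 + 1x
Step 2: F(5) = (1/2)*5^2 + 1*5 = 12.5 + 5 = 17.5
Step 3: F(4) = (1/2)*4^2 + 1*4 = 8 + 4 = 12
Step 4: nu([4,5]) = F(5) - F(4) = 17.5 - 12 = 5.5


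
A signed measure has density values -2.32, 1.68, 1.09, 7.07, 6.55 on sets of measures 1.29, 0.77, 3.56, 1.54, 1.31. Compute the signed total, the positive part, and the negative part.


Step 1: Compute signed measure on each set:
  Set 1: -2.32 * 1.29 = -2.9928
  Set 2: 1.68 * 0.77 = 1.2936
  Set 3: 1.09 * 3.56 = 3.8804
  Set 4: 7.07 * 1.54 = 10.8878
  Set 5: 6.55 * 1.31 = 8.5805
Step 2: Total signed measure = (-2.9928) + (1.2936) + (3.8804) + (10.8878) + (8.5805)
     = 21.6495
Step 3: Positive part mu+(X) = sum of positive contributions = 24.6423
Step 4: Negative part mu-(X) = |sum of negative contributions| = 2.9928


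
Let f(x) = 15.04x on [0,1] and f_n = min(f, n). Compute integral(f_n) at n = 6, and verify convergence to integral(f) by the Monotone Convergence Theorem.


f(x) = 15.04x on [0,1]; f_n(x) = min(15.04x, n). At n = 6:
Step 1: f(x) reaches 6 at x = 6/15.04 = 0.398936
Step 2: integral(f_6) = integral(15.04x, 0, 0.398936) + integral(6, 0.398936, 1)
       = 15.04*0.398936^2/2 + 6*(1 - 0.398936)
       = 1.196809 + 3.606383
       = 4.803191
Step 3: As n -> infinity, f_n increases to f, so by MCT integral(f_n) -> integral(f) = 15.04/2 = 7.52.
Convergence: integral(f_6) = 4.803191 -> 7.52 as n -> infinity


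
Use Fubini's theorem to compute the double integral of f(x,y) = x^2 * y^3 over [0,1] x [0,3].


By Fubini's theorem, the double integral factors as a product of single integrals:
Step 1: integral_0^1 x^2 dx = [x^3/3] from 0 to 1
     = 1^3/3 = 0.333333
Step 2: integral_0^3 y^3 dy = [y^4/4] from 0 to 3
     = 3^4/4 = 20.25
Step 3: Double integral = 0.333333 * 20.25 = 6.75


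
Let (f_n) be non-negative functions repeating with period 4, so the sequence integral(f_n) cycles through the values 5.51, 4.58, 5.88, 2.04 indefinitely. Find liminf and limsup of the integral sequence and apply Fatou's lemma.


The sequence (integral(f_n)) is periodic with period 4, repeating the values 5.51, 4.58, 5.88, 2.04 indefinitely.
Step 1: For a periodic sequence, every tail (a_m, a_(m+1), ...) contains all 4 period values infinitely often.
Step 2: Hence inf of every tail = min of the period values = min(5.51, 4.58, 5.88, 2.04) = 2.04.
        liminf_n integral(f_n) = sup over m of (inf of tail from m) = 2.04.
Step 3: Similarly sup of every tail = max of the period values = 5.88.
        limsup_n integral(f_n) = 5.88.
Step 4: Fatou's lemma: integral(liminf_n f_n) <= liminf_n integral(f_n) = 2.04.
        So the integral of the pointwise liminf is at most 2.04.


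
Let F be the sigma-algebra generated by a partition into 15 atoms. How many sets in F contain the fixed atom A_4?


Each element of F is a union of some subset S of the 15 atoms.
The element contains A_4 iff A_4 is in S.
So we count subsets S of {A_1,...,A_15} with A_4 in S: choose freely among the other 14 atoms.
Count = 2^(15-1) = 2^14 = 16384.


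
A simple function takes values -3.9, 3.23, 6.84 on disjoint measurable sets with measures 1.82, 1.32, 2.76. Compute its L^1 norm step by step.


Step 1: Compute |f_i|^1 for each value:
  |-3.9|^1 = 3.9
  |3.23|^1 = 3.23
  |6.84|^1 = 6.84
Step 2: Multiply by measures and sum:
  3.9 * 1.82 = 7.098
  3.23 * 1.32 = 4.2636
  6.84 * 2.76 = 18.8784
Sum = 7.098 + 4.2636 + 18.8784 = 30.24
Step 3: Take the p-th root:
||f||_1 = (30.24)^(1/1) = 30.24


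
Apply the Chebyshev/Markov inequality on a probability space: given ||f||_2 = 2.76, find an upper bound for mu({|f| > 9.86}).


Chebyshev/Markov inequality: mu(|f| > eps) <= (||f||_p / eps)^p
Step 1: ||f||_2 / eps = 2.76 / 9.86 = 0.279919
Step 2: Raise to power p = 2:
  (0.279919)^2 = 0.078355
Step 3: Therefore mu(|f| > 9.86) <= 0.078355


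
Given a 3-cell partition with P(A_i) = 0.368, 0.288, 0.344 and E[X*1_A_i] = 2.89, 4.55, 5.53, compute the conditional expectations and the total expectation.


For each cell A_i: E[X|A_i] = E[X*1_A_i] / P(A_i)
Step 1: E[X|A_1] = 2.89 / 0.368 = 7.853261
Step 2: E[X|A_2] = 4.55 / 0.288 = 15.798611
Step 3: E[X|A_3] = 5.53 / 0.344 = 16.075581
Verification: E[X] = sum E[X*1_A_i] = 2.89 + 4.55 + 5.53 = 12.97


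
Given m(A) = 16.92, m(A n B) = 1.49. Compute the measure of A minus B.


m(A \ B) = m(A) - m(A n B)
= 16.92 - 1.49
= 15.43


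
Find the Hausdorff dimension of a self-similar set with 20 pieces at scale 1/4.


For a self-similar set with N copies scaled by 1/r:
dim_H = log(N)/log(r) = log(20)/log(4)
= 2.995732/1.386294
= 2.160964


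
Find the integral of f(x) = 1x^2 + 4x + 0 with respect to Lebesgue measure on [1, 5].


The Lebesgue integral of a Riemann-integrable function agrees with the Riemann integral.
Antiderivative F(x) = (1/3)x^3 + (4/2)x^2 + 0x
F(5) = (1/3)*5^3 + (4/2)*5^2 + 0*5
     = (1/3)*125 + (4/2)*25 + 0*5
     = 41.666667 + 50 + 0
     = 91.666667
F(1) = 2.333333
Integral = F(5) - F(1) = 91.666667 - 2.333333 = 89.333333


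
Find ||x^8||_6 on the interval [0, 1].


Step 1: ||f||_6 = (integral_0^1 |x^8|^6 dx)^(1/6)
     = (integral_0^1 x^48 dx)^(1/6)
Step 2: integral_0^1 x^48 dx = [x^49/(49)] from 0 to 1 = 1^49/49
     = 1/49 = 0.020408
Step 3: ||f||_6 = (0.020408)^(1/6) = 0.522758


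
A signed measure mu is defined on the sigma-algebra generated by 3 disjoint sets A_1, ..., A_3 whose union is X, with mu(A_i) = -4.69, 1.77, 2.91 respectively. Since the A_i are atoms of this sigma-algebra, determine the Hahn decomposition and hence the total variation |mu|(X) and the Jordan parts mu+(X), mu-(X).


Step 1: Every measurable set is a union of atoms (the cells / points), so a Hahn decomposition is
  obtained by grouping atoms by sign: P = union of atoms with mu > 0, N = union of the remaining atoms.
  Atoms in P (indices): 2, 3;  atoms in N (indices): 1
  Positive values: 1.77, 2.91
  Negative values: -4.69
Step 2: mu+(X) = mu(P) = sum of positive atom values = 4.68
Step 3: mu-(X) = -mu(N) = sum of |negative atom values| = 4.69
Step 4: |mu|(X) = mu+(X) + mu-(X) = 4.68 + 4.69 = 9.37


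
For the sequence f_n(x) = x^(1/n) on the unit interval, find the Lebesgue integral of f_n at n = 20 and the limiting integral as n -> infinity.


At n = 20: f_20(x) = x^(1/20).
Step 1: integral(x^(1/20), 0, 1) = [x^(1/20+1) / (1/20+1)] from 0 to 1
     = 1 / (1/20 + 1) = 1 / ((20+1)/20) = 20/(20+1)
     = 20/21 = 0.952381
Step 2: As n -> infinity, f_n(x) = x^(1/n) -> 1 for x in (0,1], and f_n is increasing in n.
By MCT, lim_n integral(f_n) = integral(lim_n f_n) = integral(1, 0, 1) = 1.
Step 3: Verify convergence: 20/21 = 0.952381 -> 1


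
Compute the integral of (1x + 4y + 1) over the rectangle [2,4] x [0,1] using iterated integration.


By Fubini, integrate in x first, then y.
Step 1: Fix y, integrate over x in [2,4]:
  integral(1x + 4y + 1, x=2..4)
  = 1*(4^2 - 2^2)/2 + (4y + 1)*(4 - 2)
  = 6 + (4y + 1)*2
  = 6 + 8y + 2
  = 8 + 8y
Step 2: Integrate over y in [0,1]:
  integral(8 + 8y, y=0..1)
  = 8*1 + 8*(1^2 - 0^2)/2
  = 8 + 4
  = 12


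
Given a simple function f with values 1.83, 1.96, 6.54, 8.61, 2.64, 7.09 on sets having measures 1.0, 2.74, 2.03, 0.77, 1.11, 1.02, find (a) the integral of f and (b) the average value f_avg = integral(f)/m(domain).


Step 1: Integral = sum(value_i * measure_i)
= 1.83*1.0 + 1.96*2.74 + 6.54*2.03 + 8.61*0.77 + 2.64*1.11 + 7.09*1.02
= 1.83 + 5.3704 + 13.2762 + 6.6297 + 2.9304 + 7.2318
= 37.2685
Step 2: Total measure of domain = 1.0 + 2.74 + 2.03 + 0.77 + 1.11 + 1.02 = 8.67
Step 3: Average value = 37.2685 / 8.67 = 4.298558


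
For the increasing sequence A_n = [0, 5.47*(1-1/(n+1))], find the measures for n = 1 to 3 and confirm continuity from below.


By continuity of measure from below: if A_n increases to A, then m(A_n) -> m(A).
Here A = [0, 5.47], so m(A) = 5.47
Step 1: a_1 = 5.47*(1 - 1/2) = 2.735, m(A_1) = 2.735
Step 2: a_2 = 5.47*(1 - 1/3) = 3.6467, m(A_2) = 3.6467
Step 3: a_3 = 5.47*(1 - 1/4) = 4.1025, m(A_3) = 4.1025
Limit: m(A_n) -> m([0,5.47]) = 5.47


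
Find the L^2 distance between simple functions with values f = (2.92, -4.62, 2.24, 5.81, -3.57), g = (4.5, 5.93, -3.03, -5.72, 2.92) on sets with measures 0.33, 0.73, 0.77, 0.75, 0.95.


Step 1: Compute differences f_i - g_i:
  2.92 - 4.5 = -1.58
  -4.62 - 5.93 = -10.55
  2.24 - -3.03 = 5.27
  5.81 - -5.72 = 11.53
  -3.57 - 2.92 = -6.49
Step 2: Compute |diff|^2 * measure for each set:
  |-1.58|^2 * 0.33 = 2.4964 * 0.33 = 0.823812
  |-10.55|^2 * 0.73 = 111.3025 * 0.73 = 81.250825
  |5.27|^2 * 0.77 = 27.7729 * 0.77 = 21.385133
  |11.53|^2 * 0.75 = 132.9409 * 0.75 = 99.705675
  |-6.49|^2 * 0.95 = 42.1201 * 0.95 = 40.014095
Step 3: Sum = 243.17954
Step 4: ||f-g||_2 = (243.17954)^(1/2) = 15.594215


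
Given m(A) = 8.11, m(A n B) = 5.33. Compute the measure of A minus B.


m(A \ B) = m(A) - m(A n B)
= 8.11 - 5.33
= 2.78


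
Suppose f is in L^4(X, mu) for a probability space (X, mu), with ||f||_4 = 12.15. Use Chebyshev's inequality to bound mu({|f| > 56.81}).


Chebyshev/Markov inequality: mu(|f| > eps) <= (||f||_p / eps)^p
Step 1: ||f||_4 / eps = 12.15 / 56.81 = 0.213871
Step 2: Raise to power p = 4:
  (0.213871)^4 = 0.002092
Step 3: Therefore mu(|f| > 56.81) <= 0.002092


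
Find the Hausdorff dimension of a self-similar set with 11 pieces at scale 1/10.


For a self-similar set with N copies scaled by 1/r:
dim_H = log(N)/log(r) = log(11)/log(10)
= 2.397895/2.302585
= 1.041393


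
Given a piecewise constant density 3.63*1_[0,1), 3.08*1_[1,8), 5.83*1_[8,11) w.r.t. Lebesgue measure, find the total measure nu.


Integrate each piece of the Radon-Nikodym derivative:
Step 1: integral_0^1 3.63 dx = 3.63*(1-0) = 3.63*1 = 3.63
Step 2: integral_1^8 3.08 dx = 3.08*(8-1) = 3.08*7 = 21.56
Step 3: integral_8^11 5.83 dx = 5.83*(11-8) = 5.83*3 = 17.49
Total: 3.63 + 21.56 + 17.49 = 42.68


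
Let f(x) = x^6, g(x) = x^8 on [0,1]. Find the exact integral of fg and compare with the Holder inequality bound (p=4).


Step 1: Exact integral of f*g = integral(x^14, 0, 1) = 1/15
     = 0.066667
Step 2: Holder bound with p=4, q=1.333333:
  ||f||_p = (integral x^24 dx)^(1/4) = (1/25)^(1/4) = 0.447214
  ||g||_q = (integral x^10.666667 dx)^(1/1.333333) = (1/11.666667)^(1/1.333333) = 0.158413
Step 3: Holder bound = ||f||_p * ||g||_q = 0.447214 * 0.158413 = 0.070844
Verification: 0.066667 <= 0.070844 (Holder holds)


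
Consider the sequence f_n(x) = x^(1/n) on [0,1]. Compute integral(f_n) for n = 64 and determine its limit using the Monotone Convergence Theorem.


At n = 64: f_64(x) = x^(1/64).
Step 1: integral(x^(1/64), 0, 1) = [x^(1/64+1) / (1/64+1)] from 0 to 1
     = 1 / (1/64 + 1) = 1 / ((64+1)/64) = 64/(64+1)
     = 64/65 = 0.984615
Step 2: As n -> infinity, f_n(x) = x^(1/n) -> 1 for x in (0,1], and f_n is increasing in n.
By MCT, lim_n integral(f_n) = integral(lim_n f_n) = integral(1, 0, 1) = 1.
Step 3: Verify convergence: 64/65 = 0.984615 -> 1


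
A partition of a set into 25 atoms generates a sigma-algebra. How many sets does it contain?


Each element of the sigma-algebra is a union of some subset of the 25 atoms.
The number of such subsets is 2^25 = 33554432.


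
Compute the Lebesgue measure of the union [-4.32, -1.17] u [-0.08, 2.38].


For pairwise disjoint intervals, m(union) = sum of lengths.
= (-1.17 - -4.32) + (2.38 - -0.08)
= 3.15 + 2.46
= 5.61


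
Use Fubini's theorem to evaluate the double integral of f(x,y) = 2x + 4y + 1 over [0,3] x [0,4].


By Fubini, integrate in x first, then y.
Step 1: Fix y, integrate over x in [0,3]:
  integral(2x + 4y + 1, x=0..3)
  = 2*(3^2 - 0^2)/2 + (4y + 1)*(3 - 0)
  = 9 + (4y + 1)*3
  = 9 + 12y + 3
  = 12 + 12y
Step 2: Integrate over y in [0,4]:
  integral(12 + 12y, y=0..4)
  = 12*4 + 12*(4^2 - 0^2)/2
  = 48 + 96
  = 144


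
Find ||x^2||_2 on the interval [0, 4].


Step 1: ||f||_2 = (integral_0^4 |x^2|^2 dx)^(1/2)
     = (integral_0^4 x^4 dx)^(1/2)
Step 2: integral_0^4 x^4 dx = [x^5/(5)] from 0 to 4 = 4^5/5
     = 1024/5 = 204.8
Step 3: ||f||_2 = (204.8)^(1/2) = 14.310835


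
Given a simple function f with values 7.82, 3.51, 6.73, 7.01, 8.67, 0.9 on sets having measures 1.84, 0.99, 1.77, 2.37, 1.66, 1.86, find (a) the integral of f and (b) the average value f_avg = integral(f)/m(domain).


Step 1: Integral = sum(value_i * measure_i)
= 7.82*1.84 + 3.51*0.99 + 6.73*1.77 + 7.01*2.37 + 8.67*1.66 + 0.9*1.86
= 14.3888 + 3.4749 + 11.9121 + 16.6137 + 14.3922 + 1.674
= 62.4557
Step 2: Total measure of domain = 1.84 + 0.99 + 1.77 + 2.37 + 1.66 + 1.86 = 10.49
Step 3: Average value = 62.4557 / 10.49 = 5.953832


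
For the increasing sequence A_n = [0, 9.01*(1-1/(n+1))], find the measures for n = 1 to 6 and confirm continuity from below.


By continuity of measure from below: if A_n increases to A, then m(A_n) -> m(A).
Here A = [0, 9.01], so m(A) = 9.01
Step 1: a_1 = 9.01*(1 - 1/2) = 4.505, m(A_1) = 4.505
Step 2: a_2 = 9.01*(1 - 1/3) = 6.0067, m(A_2) = 6.0067
Step 3: a_3 = 9.01*(1 - 1/4) = 6.7575, m(A_3) = 6.7575
Step 4: a_4 = 9.01*(1 - 1/5) = 7.208, m(A_4) = 7.208
Step 5: a_5 = 9.01*(1 - 1/6) = 7.5083, m(A_5) = 7.5083
Step 6: a_6 = 9.01*(1 - 1/7) = 7.7229, m(A_6) = 7.7229
Limit: m(A_n) -> m([0,9.01]) = 9.01


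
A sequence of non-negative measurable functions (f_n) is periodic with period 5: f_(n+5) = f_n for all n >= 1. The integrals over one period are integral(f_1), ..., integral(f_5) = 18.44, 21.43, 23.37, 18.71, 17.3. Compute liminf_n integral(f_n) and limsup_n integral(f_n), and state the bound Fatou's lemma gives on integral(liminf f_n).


The sequence (integral(f_n)) is periodic with period 5, repeating the values 18.44, 21.43, 23.37, 18.71, 17.3 indefinitely.
Step 1: For a periodic sequence, every tail (a_m, a_(m+1), ...) contains all 5 period values infinitely often.
Step 2: Hence inf of every tail = min of the period values = min(18.44, 21.43, 23.37, 18.71, 17.3) = 17.3.
        liminf_n integral(f_n) = sup over m of (inf of tail from m) = 17.3.
Step 3: Similarly sup of every tail = max of the period values = 23.37.
        limsup_n integral(f_n) = 23.37.
Step 4: Fatou's lemma: integral(liminf_n f_n) <= liminf_n integral(f_n) = 17.3.
        So the integral of the pointwise liminf is at most 17.3.


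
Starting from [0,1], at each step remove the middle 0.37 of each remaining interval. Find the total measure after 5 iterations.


Step 1: At each step, fraction remaining = 1 - 0.37 = 0.63
Step 2: After 5 steps, measure = (0.63)^5
Step 3: Computing the power step by step:
  After step 1: 0.63
  After step 2: 0.3969
  After step 3: 0.250047
  After step 4: 0.15753
  After step 5: 0.099244
Result = 0.099244


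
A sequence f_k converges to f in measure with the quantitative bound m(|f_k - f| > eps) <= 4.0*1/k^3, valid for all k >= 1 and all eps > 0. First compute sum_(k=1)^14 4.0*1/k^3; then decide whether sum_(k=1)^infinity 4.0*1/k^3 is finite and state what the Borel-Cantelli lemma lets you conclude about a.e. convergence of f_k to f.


Step 1: List the terms 4.0*1/k^3 for k = 1 to 14:
  k=1: 4
  k=2: 0.5
  k=3: 0.148148
  k=4: 0.0625
  k=5: 0.032
  k=6: 0.018519
  k=7: 0.011662
  k=8: 0.007812
  k=9: 0.005487
  k=10: 0.004
  k=11: 0.003005
  k=12: 0.002315
  k=13: 0.001821
  k=14: 0.001458
Step 2: Partial sum = 4 + 0.5 + 0.148148 + 0.0625 + 0.032 + 0.018519 + 0.011662 + 0.007812 + 0.005487 + 0.004 + 0.003005 + 0.002315 + 0.001821 + 0.001458
     = 4.798726
Step 3: The full series sum_(k>=1) 4.0*1/k^3 converges (p-series with p = 3 > 1; a constant multiple of a convergent series converges).
Step 4: Fix eps > 0. Since sum_k m(|f_k - f| > eps) < infinity, the Borel-Cantelli lemma gives
        m(limsup_k {|f_k - f| > eps}) = 0, i.e. for a.e. x, |f_k(x) - f(x)| <= eps for all large k.
        Applying this with eps = 1/j for j = 1, 2, ... and intersecting the countably many full-measure sets,
        for a.e. x we get limsup_k |f_k(x) - f(x)| <= 1/j for every j, hence f_k -> f almost everywhere.
Conclusion: series converges; Borel-Cantelli yields f_k -> f a.e.


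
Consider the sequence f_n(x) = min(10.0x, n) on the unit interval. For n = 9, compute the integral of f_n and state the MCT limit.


f(x) = 10.0x on [0,1]; f_n(x) = min(10.0x, n). At n = 9:
Step 1: f(x) reaches 9 at x = 9/10.0 = 0.9
Step 2: integral(f_9) = integral(10.0x, 0, 0.9) + integral(9, 0.9, 1)
       = 10.0*0.9^2/2 + 9*(1 - 0.9)
       = 4.05 + 0.9
       = 4.95
Step 3: As n -> infinity, f_n increases to f, so by MCT integral(f_n) -> integral(f) = 10.0/2 = 5.
Convergence: integral(f_9) = 4.95 -> 5 as n -> infinity


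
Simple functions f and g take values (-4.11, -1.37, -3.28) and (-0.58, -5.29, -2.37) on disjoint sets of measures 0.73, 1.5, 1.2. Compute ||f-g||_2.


Step 1: Compute differences f_i - g_i:
  -4.11 - -0.58 = -3.53
  -1.37 - -5.29 = 3.92
  -3.28 - -2.37 = -0.91
Step 2: Compute |diff|^2 * measure for each set:
  |-3.53|^2 * 0.73 = 12.4609 * 0.73 = 9.096457
  |3.92|^2 * 1.5 = 15.3664 * 1.5 = 23.0496
  |-0.91|^2 * 1.2 = 0.8281 * 1.2 = 0.99372
Step 3: Sum = 33.139777
Step 4: ||f-g||_2 = (33.139777)^(1/2) = 5.756716


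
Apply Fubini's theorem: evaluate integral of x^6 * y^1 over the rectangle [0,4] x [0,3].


By Fubini's theorem, the double integral factors as a product of single integrals:
Step 1: integral_0^4 x^6 dx = [x^7/7] from 0 to 4
     = 4^7/7 = 2340.571429
Step 2: integral_0^3 y^1 dy = [y^2/2] from 0 to 3
     = 3^2/2 = 4.5
Step 3: Double integral = 2340.571429 * 4.5 = 10532.571429


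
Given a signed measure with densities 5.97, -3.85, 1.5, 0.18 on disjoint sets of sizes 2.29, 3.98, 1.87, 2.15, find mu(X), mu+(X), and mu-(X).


Step 1: Compute signed measure on each set:
  Set 1: 5.97 * 2.29 = 13.6713
  Set 2: -3.85 * 3.98 = -15.323
  Set 3: 1.5 * 1.87 = 2.805
  Set 4: 0.18 * 2.15 = 0.387
Step 2: Total signed measure = (13.6713) + (-15.323) + (2.805) + (0.387)
     = 1.5403
Step 3: Positive part mu+(X) = sum of positive contributions = 16.8633
Step 4: Negative part mu-(X) = |sum of negative contributions| = 15.323


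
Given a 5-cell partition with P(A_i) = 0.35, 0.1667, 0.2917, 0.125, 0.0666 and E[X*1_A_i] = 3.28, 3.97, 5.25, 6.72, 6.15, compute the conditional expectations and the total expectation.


For each cell A_i: E[X|A_i] = E[X*1_A_i] / P(A_i)
Step 1: E[X|A_1] = 3.28 / 0.35 = 9.371429
Step 2: E[X|A_2] = 3.97 / 0.1667 = 23.815237
Step 3: E[X|A_3] = 5.25 / 0.2917 = 17.997943
Step 4: E[X|A_4] = 6.72 / 0.125 = 53.76
Step 5: E[X|A_5] = 6.15 / 0.0666 = 92.342342
Verification: E[X] = sum E[X*1_A_i] = 3.28 + 3.97 + 5.25 + 6.72 + 6.15 = 25.37


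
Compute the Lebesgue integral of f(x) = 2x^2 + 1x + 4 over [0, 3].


The Lebesgue integral of a Riemann-integrable function agrees with the Riemann integral.
Antiderivative F(x) = (2/3)x^3 + (1/2)x^2 + 4x
F(3) = (2/3)*3^3 + (1/2)*3^2 + 4*3
     = (2/3)*27 + (1/2)*9 + 4*3
     = 18 + 4.5 + 12
     = 34.5
F(0) = 0.0
Integral = F(3) - F(0) = 34.5 - 0.0 = 34.5


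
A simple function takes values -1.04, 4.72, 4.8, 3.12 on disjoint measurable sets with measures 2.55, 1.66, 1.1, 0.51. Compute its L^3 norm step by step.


Step 1: Compute |f_i|^3 for each value:
  |-1.04|^3 = 1.124864
  |4.72|^3 = 105.154048
  |4.8|^3 = 110.592
  |3.12|^3 = 30.371328
Step 2: Multiply by measures and sum:
  1.124864 * 2.55 = 2.868403
  105.154048 * 1.66 = 174.55572
  110.592 * 1.1 = 121.6512
  30.371328 * 0.51 = 15.489377
Sum = 2.868403 + 174.55572 + 121.6512 + 15.489377 = 314.5647
Step 3: Take the p-th root:
||f||_3 = (314.5647)^(1/3) = 6.800956


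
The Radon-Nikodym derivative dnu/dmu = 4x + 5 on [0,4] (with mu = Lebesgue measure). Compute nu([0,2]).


nu(A) = integral_A (dnu/dmu) dmu = integral_0^2 (4x + 5) dx
Step 1: Antiderivative F(x) = (4/2)x^2 + 5x
Step 2: F(2) = (4/2)*2^2 + 5*2 = 8 + 10 = 18
Step 3: F(0) = (4/2)*0^2 + 5*0 = 0.0 + 0 = 0.0
Step 4: nu([0,2]) = F(2) - F(0) = 18 - 0.0 = 18


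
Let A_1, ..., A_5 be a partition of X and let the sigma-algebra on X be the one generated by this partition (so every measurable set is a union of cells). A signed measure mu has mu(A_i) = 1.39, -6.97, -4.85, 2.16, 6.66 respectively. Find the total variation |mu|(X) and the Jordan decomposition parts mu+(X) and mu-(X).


Step 1: Every measurable set is a union of atoms (the cells / points), so a Hahn decomposition is
  obtained by grouping atoms by sign: P = union of atoms with mu > 0, N = union of the remaining atoms.
  Atoms in P (indices): 1, 4, 5;  atoms in N (indices): 2, 3
  Positive values: 1.39, 2.16, 6.66
  Negative values: -6.97, -4.85
Step 2: mu+(X) = mu(P) = sum of positive atom values = 10.21
Step 3: mu-(X) = -mu(N) = sum of |negative atom values| = 11.82
Step 4: |mu|(X) = mu+(X) + mu-(X) = 10.21 + 11.82 = 22.03


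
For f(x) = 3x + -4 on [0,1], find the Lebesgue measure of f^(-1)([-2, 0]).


f^(-1)([-2, 0]) = {x : -2 <= 3x + -4 <= 0}
Solving: (-2 - -4)/3 <= x <= (0 - -4)/3
= [0.666667, 1.333333]
Intersecting with [0,1]: [0.666667, 1]
Measure = 1 - 0.666667 = 0.333333


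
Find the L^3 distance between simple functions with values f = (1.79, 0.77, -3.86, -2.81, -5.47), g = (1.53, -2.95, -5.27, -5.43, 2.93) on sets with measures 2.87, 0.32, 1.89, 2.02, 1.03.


Step 1: Compute differences f_i - g_i:
  1.79 - 1.53 = 0.26
  0.77 - -2.95 = 3.72
  -3.86 - -5.27 = 1.41
  -2.81 - -5.43 = 2.62
  -5.47 - 2.93 = -8.4
Step 2: Compute |diff|^3 * measure for each set:
  |0.26|^3 * 2.87 = 0.017576 * 2.87 = 0.050443
  |3.72|^3 * 0.32 = 51.478848 * 0.32 = 16.473231
  |1.41|^3 * 1.89 = 2.803221 * 1.89 = 5.298088
  |2.62|^3 * 2.02 = 17.984728 * 2.02 = 36.329151
  |-8.4|^3 * 1.03 = 592.704 * 1.03 = 610.48512
Step 3: Sum = 668.636033
Step 4: ||f-g||_3 = (668.636033)^(1/3) = 8.744398


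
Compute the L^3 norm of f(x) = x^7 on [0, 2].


Step 1: ||f||_3 = (integral_0^2 |x^7|^3 dx)^(1/3)
     = (integral_0^2 x^21 dx)^(1/3)
Step 2: integral_0^2 x^21 dx = [x^22/(22)] from 0 to 2 = 2^22/22
     = 4194304/22 = 190650.181818
Step 3: ||f||_3 = (190650.181818)^(1/3) = 57.554472


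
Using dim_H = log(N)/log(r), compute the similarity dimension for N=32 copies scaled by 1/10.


For a self-similar set with N copies scaled by 1/r:
dim_H = log(N)/log(r) = log(32)/log(10)
= 3.465736/2.302585
= 1.50515


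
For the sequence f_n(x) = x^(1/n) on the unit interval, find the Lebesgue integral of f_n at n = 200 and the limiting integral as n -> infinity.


At n = 200: f_200(x) = x^(1/200).
Step 1: integral(x^(1/200), 0, 1) = [x^(1/200+1) / (1/200+1)] from 0 to 1
     = 1 / (1/200 + 1) = 1 / ((200+1)/200) = 200/(200+1)
     = 200/201 = 0.995025
Step 2: As n -> infinity, f_n(x) = x^(1/n) -> 1 for x in (0,1], and f_n is increasing in n.
By MCT, lim_n integral(f_n) = integral(lim_n f_n) = integral(1, 0, 1) = 1.
Step 3: Verify convergence: 200/201 = 0.995025 -> 1


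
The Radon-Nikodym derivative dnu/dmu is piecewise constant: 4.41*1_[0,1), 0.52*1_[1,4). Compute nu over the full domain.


Integrate each piece of the Radon-Nikodym derivative:
Step 1: integral_0^1 4.41 dx = 4.41*(1-0) = 4.41*1 = 4.41
Step 2: integral_1^4 0.52 dx = 0.52*(4-1) = 0.52*3 = 1.56
Total: 4.41 + 1.56 = 5.97


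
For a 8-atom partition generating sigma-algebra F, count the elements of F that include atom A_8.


Each element of F is a union of some subset S of the 8 atoms.
The element contains A_8 iff A_8 is in S.
So we count subsets S of {A_1,...,A_8} with A_8 in S: choose freely among the other 7 atoms.
Count = 2^(8-1) = 2^7 = 128.


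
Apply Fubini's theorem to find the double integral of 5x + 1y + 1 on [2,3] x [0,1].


By Fubini, integrate in x first, then y.
Step 1: Fix y, integrate over x in [2,3]:
  integral(5x + 1y + 1, x=2..3)
  = 5*(3^2 - 2^2)/2 + (1y + 1)*(3 - 2)
  = 12.5 + (1y + 1)*1
  = 12.5 + 1y + 1
  = 13.5 + 1y
Step 2: Integrate over y in [0,1]:
  integral(13.5 + 1y, y=0..1)
  = 13.5*1 + 1*(1^2 - 0^2)/2
  = 13.5 + 0.5
  = 14


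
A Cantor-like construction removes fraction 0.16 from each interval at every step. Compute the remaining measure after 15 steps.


Step 1: At each step, fraction remaining = 1 - 0.16 = 0.84
Step 2: After 15 steps, measure = (0.84)^15
Result = 0.073146


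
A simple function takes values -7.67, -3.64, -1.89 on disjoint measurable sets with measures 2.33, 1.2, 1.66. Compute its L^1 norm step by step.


Step 1: Compute |f_i|^1 for each value:
  |-7.67|^1 = 7.67
  |-3.64|^1 = 3.64
  |-1.89|^1 = 1.89
Step 2: Multiply by measures and sum:
  7.67 * 2.33 = 17.8711
  3.64 * 1.2 = 4.368
  1.89 * 1.66 = 3.1374
Sum = 17.8711 + 4.368 + 3.1374 = 25.3765
Step 3: Take the p-th root:
||f||_1 = (25.3765)^(1/1) = 25.3765


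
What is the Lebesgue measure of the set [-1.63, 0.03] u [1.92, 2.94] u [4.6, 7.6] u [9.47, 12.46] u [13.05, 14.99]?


For pairwise disjoint intervals, m(union) = sum of lengths.
= (0.03 - -1.63) + (2.94 - 1.92) + (7.6 - 4.6) + (12.46 - 9.47) + (14.99 - 13.05)
= 1.66 + 1.02 + 3 + 2.99 + 1.94
= 10.61


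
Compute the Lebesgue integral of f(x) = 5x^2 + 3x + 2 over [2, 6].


The Lebesgue integral of a Riemann-integrable function agrees with the Riemann integral.
Antiderivative F(x) = (5/3)x^3 + (3/2)x^2 + 2x
F(6) = (5/3)*6^3 + (3/2)*6^2 + 2*6
     = (5/3)*216 + (3/2)*36 + 2*6
     = 360 + 54 + 12
     = 426
F(2) = 23.333333
Integral = F(6) - F(2) = 426 - 23.333333 = 402.666667


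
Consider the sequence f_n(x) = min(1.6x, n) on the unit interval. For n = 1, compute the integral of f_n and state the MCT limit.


f(x) = 1.6x on [0,1]; f_n(x) = min(1.6x, n). At n = 1:
Step 1: f(x) reaches 1 at x = 1/1.6 = 0.625
Step 2: integral(f_1) = integral(1.6x, 0, 0.625) + integral(1, 0.625, 1)
       = 1.6*0.625^2/2 + 1*(1 - 0.625)
       = 0.3125 + 0.375
       = 0.6875
Step 3: As n -> infinity, f_n increases to f, so by MCT integral(f_n) -> integral(f) = 1.6/2 = 0.8.
Convergence: integral(f_1) = 0.6875 -> 0.8 as n -> infinity


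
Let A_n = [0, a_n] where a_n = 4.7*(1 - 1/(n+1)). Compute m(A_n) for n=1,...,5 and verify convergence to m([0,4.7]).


By continuity of measure from below: if A_n increases to A, then m(A_n) -> m(A).
Here A = [0, 4.7], so m(A) = 4.7
Step 1: a_1 = 4.7*(1 - 1/2) = 2.35, m(A_1) = 2.35
Step 2: a_2 = 4.7*(1 - 1/3) = 3.1333, m(A_2) = 3.1333
Step 3: a_3 = 4.7*(1 - 1/4) = 3.525, m(A_3) = 3.525
Step 4: a_4 = 4.7*(1 - 1/5) = 3.76, m(A_4) = 3.76
Step 5: a_5 = 4.7*(1 - 1/6) = 3.9167, m(A_5) = 3.9167
Limit: m(A_n) -> m([0,4.7]) = 4.7


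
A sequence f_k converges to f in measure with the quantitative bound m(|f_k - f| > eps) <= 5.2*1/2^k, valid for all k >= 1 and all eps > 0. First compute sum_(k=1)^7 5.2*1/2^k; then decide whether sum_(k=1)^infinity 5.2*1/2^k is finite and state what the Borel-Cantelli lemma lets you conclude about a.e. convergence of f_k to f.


Step 1: List the terms 5.2*1/2^k for k = 1 to 7:
  k=1: 2.6
  k=2: 1.3
  k=3: 0.65
  k=4: 0.325
  k=5: 0.1625
  k=6: 0.08125
  k=7: 0.040625
Step 2: Partial sum = 2.6 + 1.3 + 0.65 + 0.325 + 0.1625 + 0.08125 + 0.040625
     = 5.159375
Step 3: The full series sum_(k>=1) 5.2*1/2^k converges (geometric series with ratio 1/2 < 1; a constant multiple of a convergent series converges).
Step 4: Fix eps > 0. Since sum_k m(|f_k - f| > eps) < infinity, the Borel-Cantelli lemma gives
        m(limsup_k {|f_k - f| > eps}) = 0, i.e. for a.e. x, |f_k(x) - f(x)| <= eps for all large k.
        Applying this with eps = 1/j for j = 1, 2, ... and intersecting the countably many full-measure sets,
        for a.e. x we get limsup_k |f_k(x) - f(x)| <= 1/j for every j, hence f_k -> f almost everywhere.
Conclusion: series converges; Borel-Cantelli yields f_k -> f a.e.


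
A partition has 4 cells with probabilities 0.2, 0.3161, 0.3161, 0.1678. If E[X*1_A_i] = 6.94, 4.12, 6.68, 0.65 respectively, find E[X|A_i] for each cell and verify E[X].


For each cell A_i: E[X|A_i] = E[X*1_A_i] / P(A_i)
Step 1: E[X|A_1] = 6.94 / 0.2 = 34.7
Step 2: E[X|A_2] = 4.12 / 0.3161 = 13.03385
Step 3: E[X|A_3] = 6.68 / 0.3161 = 21.132553
Step 4: E[X|A_4] = 0.65 / 0.1678 = 3.873659
Verification: E[X] = sum E[X*1_A_i] = 6.94 + 4.12 + 6.68 + 0.65 = 18.39


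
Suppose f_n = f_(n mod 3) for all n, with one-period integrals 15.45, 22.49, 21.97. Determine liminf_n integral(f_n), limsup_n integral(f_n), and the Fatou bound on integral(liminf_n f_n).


The sequence (integral(f_n)) is periodic with period 3, repeating the values 15.45, 22.49, 21.97 indefinitely.
Step 1: For a periodic sequence, every tail (a_m, a_(m+1), ...) contains all 3 period values infinitely often.
Step 2: Hence inf of every tail = min of the period values = min(15.45, 22.49, 21.97) = 15.45.
        liminf_n integral(f_n) = sup over m of (inf of tail from m) = 15.45.
Step 3: Similarly sup of every tail = max of the period values = 22.49.
        limsup_n integral(f_n) = 22.49.
Step 4: Fatou's lemma: integral(liminf_n f_n) <= liminf_n integral(f_n) = 15.45.
        So the integral of the pointwise liminf is at most 15.45.


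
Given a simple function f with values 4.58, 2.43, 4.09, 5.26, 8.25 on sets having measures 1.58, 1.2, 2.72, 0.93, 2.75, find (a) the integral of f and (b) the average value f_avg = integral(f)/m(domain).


Step 1: Integral = sum(value_i * measure_i)
= 4.58*1.58 + 2.43*1.2 + 4.09*2.72 + 5.26*0.93 + 8.25*2.75
= 7.2364 + 2.916 + 11.1248 + 4.8918 + 22.6875
= 48.8565
Step 2: Total measure of domain = 1.58 + 1.2 + 2.72 + 0.93 + 2.75 = 9.18
Step 3: Average value = 48.8565 / 9.18 = 5.322059


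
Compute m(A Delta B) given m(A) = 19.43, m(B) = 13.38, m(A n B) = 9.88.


m(A Delta B) = m(A) + m(B) - 2*m(A n B)
= 19.43 + 13.38 - 2*9.88
= 19.43 + 13.38 - 19.76
= 13.05


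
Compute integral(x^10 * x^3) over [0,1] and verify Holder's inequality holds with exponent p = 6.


Step 1: Exact integral of f*g = integral(x^13, 0, 1) = 1/14
     = 0.071429
Step 2: Holder bound with p=6, q=1.2:
  ||f||_p = (integral x^60 dx)^(1/6) = (1/61)^(1/6) = 0.504017
  ||g||_q = (integral x^3.6 dx)^(1/1.2) = (1/4.6)^(1/1.2) = 0.280351
Step 3: Holder bound = ||f||_p * ||g||_q = 0.504017 * 0.280351 = 0.141302
Verification: 0.071429 <= 0.141302 (Holder holds)


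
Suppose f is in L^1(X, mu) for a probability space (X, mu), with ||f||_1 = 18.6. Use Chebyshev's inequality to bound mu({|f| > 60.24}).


Chebyshev/Markov inequality: mu(|f| > eps) <= (||f||_p / eps)^p
Step 1: ||f||_1 / eps = 18.6 / 60.24 = 0.308765
Step 2: Raise to power p = 1:
  (0.308765)^1 = 0.308765
Step 3: Therefore mu(|f| > 60.24) <= 0.308765


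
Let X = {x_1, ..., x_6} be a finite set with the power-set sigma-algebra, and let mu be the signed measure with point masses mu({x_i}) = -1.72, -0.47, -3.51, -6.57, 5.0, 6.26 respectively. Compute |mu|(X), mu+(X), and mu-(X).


Step 1: Every measurable set is a union of atoms (the cells / points), so a Hahn decomposition is
  obtained by grouping atoms by sign: P = union of atoms with mu > 0, N = union of the remaining atoms.
  Atoms in P (indices): 5, 6;  atoms in N (indices): 1, 2, 3, 4
  Positive values: 5, 6.26
  Negative values: -1.72, -0.47, -3.51, -6.57
Step 2: mu+(X) = mu(P) = sum of positive atom values = 11.26
Step 3: mu-(X) = -mu(N) = sum of |negative atom values| = 12.27
Step 4: |mu|(X) = mu+(X) + mu-(X) = 11.26 + 12.27 = 23.53


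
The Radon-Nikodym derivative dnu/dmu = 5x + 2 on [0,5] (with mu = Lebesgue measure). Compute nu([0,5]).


nu(A) = integral_A (dnu/dmu) dmu = integral_0^5 (5x + 2) dx
Step 1: Antiderivative F(x) = (5/2)x^2 + 2x
Step 2: F(5) = (5/2)*5^2 + 2*5 = 62.5 + 10 = 72.5
Step 3: F(0) = (5/2)*0^2 + 2*0 = 0.0 + 0 = 0.0
Step 4: nu([0,5]) = F(5) - F(0) = 72.5 - 0.0 = 72.5


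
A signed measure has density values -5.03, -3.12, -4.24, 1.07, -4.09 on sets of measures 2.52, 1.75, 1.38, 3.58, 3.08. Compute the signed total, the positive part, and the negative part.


Step 1: Compute signed measure on each set:
  Set 1: -5.03 * 2.52 = -12.6756
  Set 2: -3.12 * 1.75 = -5.46
  Set 3: -4.24 * 1.38 = -5.8512
  Set 4: 1.07 * 3.58 = 3.8306
  Set 5: -4.09 * 3.08 = -12.5972
Step 2: Total signed measure = (-12.6756) + (-5.46) + (-5.8512) + (3.8306) + (-12.5972)
     = -32.7534
Step 3: Positive part mu+(X) = sum of positive contributions = 3.8306
Step 4: Negative part mu-(X) = |sum of negative contributions| = 36.584


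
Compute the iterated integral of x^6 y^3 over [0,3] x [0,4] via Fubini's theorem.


By Fubini's theorem, the double integral factors as a product of single integrals:
Step 1: integral_0^3 x^6 dx = [x^7/7] from 0 to 3
     = 3^7/7 = 312.428571
Step 2: integral_0^4 y^3 dy = [y^4/4] from 0 to 4
     = 4^4/4 = 64
Step 3: Double integral = 312.428571 * 64 = 19995.428571


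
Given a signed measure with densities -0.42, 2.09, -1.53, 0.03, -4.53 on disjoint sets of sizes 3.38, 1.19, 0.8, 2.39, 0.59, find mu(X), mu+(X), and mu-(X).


Step 1: Compute signed measure on each set:
  Set 1: -0.42 * 3.38 = -1.4196
  Set 2: 2.09 * 1.19 = 2.4871
  Set 3: -1.53 * 0.8 = -1.224
  Set 4: 0.03 * 2.39 = 0.0717
  Set 5: -4.53 * 0.59 = -2.6727
Step 2: Total signed measure = (-1.4196) + (2.4871) + (-1.224) + (0.0717) + (-2.6727)
     = -2.7575
Step 3: Positive part mu+(X) = sum of positive contributions = 2.5588
Step 4: Negative part mu-(X) = |sum of negative contributions| = 5.3163


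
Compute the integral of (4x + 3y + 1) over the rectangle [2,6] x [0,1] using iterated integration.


By Fubini, integrate in x first, then y.
Step 1: Fix y, integrate over x in [2,6]:
  integral(4x + 3y + 1, x=2..6)
  = 4*(6^2 - 2^2)/2 + (3y + 1)*(6 - 2)
  = 64 + (3y + 1)*4
  = 64 + 12y + 4
  = 68 + 12y
Step 2: Integrate over y in [0,1]:
  integral(68 + 12y, y=0..1)
  = 68*1 + 12*(1^2 - 0^2)/2
  = 68 + 6
  = 74


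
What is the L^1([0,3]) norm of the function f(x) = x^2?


Step 1: ||f||_1 = (integral_0^3 |x^2|^1 dx)^(1/1)
     = (integral_0^3 x^2 dx)^(1/1)
Step 2: integral_0^3 x^2 dx = [x^3/(3)] from 0 to 3 = 3^3/3
     = 27/3 = 9
Step 3: ||f||_1 = (9)^(1/1) = 9


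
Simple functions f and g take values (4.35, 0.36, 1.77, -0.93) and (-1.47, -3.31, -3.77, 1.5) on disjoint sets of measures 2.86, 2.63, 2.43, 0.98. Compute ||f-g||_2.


Step 1: Compute differences f_i - g_i:
  4.35 - -1.47 = 5.82
  0.36 - -3.31 = 3.67
  1.77 - -3.77 = 5.54
  -0.93 - 1.5 = -2.43
Step 2: Compute |diff|^2 * measure for each set:
  |5.82|^2 * 2.86 = 33.8724 * 2.86 = 96.875064
  |3.67|^2 * 2.63 = 13.4689 * 2.63 = 35.423207
  |5.54|^2 * 2.43 = 30.6916 * 2.43 = 74.580588
  |-2.43|^2 * 0.98 = 5.9049 * 0.98 = 5.786802
Step 3: Sum = 212.665661
Step 4: ||f-g||_2 = (212.665661)^(1/2) = 14.583061


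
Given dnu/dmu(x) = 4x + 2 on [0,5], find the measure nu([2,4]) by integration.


nu(A) = integral_A (dnu/dmu) dmu = integral_2^4 (4x + 2) dx
Step 1: Antiderivative F(x) = (4/2)x^2 + 2x
Step 2: F(4) = (4/2)*4^2 + 2*4 = 32 + 8 = 40
Step 3: F(2) = (4/2)*2^2 + 2*2 = 8 + 4 = 12
Step 4: nu([2,4]) = F(4) - F(2) = 40 - 12 = 28


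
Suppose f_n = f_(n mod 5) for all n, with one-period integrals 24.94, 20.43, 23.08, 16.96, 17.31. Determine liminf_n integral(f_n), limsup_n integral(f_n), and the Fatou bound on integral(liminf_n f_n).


The sequence (integral(f_n)) is periodic with period 5, repeating the values 24.94, 20.43, 23.08, 16.96, 17.31 indefinitely.
Step 1: For a periodic sequence, every tail (a_m, a_(m+1), ...) contains all 5 period values infinitely often.
Step 2: Hence inf of every tail = min of the period values = min(24.94, 20.43, 23.08, 16.96, 17.31) = 16.96.
        liminf_n integral(f_n) = sup over m of (inf of tail from m) = 16.96.
Step 3: Similarly sup of every tail = max of the period values = 24.94.
        limsup_n integral(f_n) = 24.94.
Step 4: Fatou's lemma: integral(liminf_n f_n) <= liminf_n integral(f_n) = 16.96.
        So the integral of the pointwise liminf is at most 16.96.


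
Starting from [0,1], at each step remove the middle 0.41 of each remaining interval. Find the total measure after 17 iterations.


Step 1: At each step, fraction remaining = 1 - 0.41 = 0.59
Step 2: After 17 steps, measure = (0.59)^17
Result = 1.271991e-04


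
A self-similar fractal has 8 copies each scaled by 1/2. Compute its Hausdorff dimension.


For a self-similar set with N copies scaled by 1/r:
dim_H = log(N)/log(r) = log(8)/log(2)
= 2.079442/0.693147
= 3


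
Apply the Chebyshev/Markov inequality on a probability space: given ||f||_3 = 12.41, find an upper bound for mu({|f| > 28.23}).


Chebyshev/Markov inequality: mu(|f| > eps) <= (||f||_p / eps)^p
Step 1: ||f||_3 / eps = 12.41 / 28.23 = 0.439603
Step 2: Raise to power p = 3:
  (0.439603)^3 = 0.084954
Step 3: Therefore mu(|f| > 28.23) <= 0.084954


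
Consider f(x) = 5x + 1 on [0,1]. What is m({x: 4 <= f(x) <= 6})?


f^(-1)([4, 6]) = {x : 4 <= 5x + 1 <= 6}
Solving: (4 - 1)/5 <= x <= (6 - 1)/5
= [0.6, 1]
Intersecting with [0,1]: [0.6, 1]
Measure = 1 - 0.6 = 0.4


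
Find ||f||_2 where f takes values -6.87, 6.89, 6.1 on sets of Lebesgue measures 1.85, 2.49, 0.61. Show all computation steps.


Step 1: Compute |f_i|^2 for each value:
  |-6.87|^2 = 47.1969
  |6.89|^2 = 47.4721
  |6.1|^2 = 37.21
Step 2: Multiply by measures and sum:
  47.1969 * 1.85 = 87.314265
  47.4721 * 2.49 = 118.205529
  37.21 * 0.61 = 22.6981
Sum = 87.314265 + 118.205529 + 22.6981 = 228.217894
Step 3: Take the p-th root:
||f||_2 = (228.217894)^(1/2) = 15.106882


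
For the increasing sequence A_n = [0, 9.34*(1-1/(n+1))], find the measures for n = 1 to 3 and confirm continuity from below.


By continuity of measure from below: if A_n increases to A, then m(A_n) -> m(A).
Here A = [0, 9.34], so m(A) = 9.34
Step 1: a_1 = 9.34*(1 - 1/2) = 4.67, m(A_1) = 4.67
Step 2: a_2 = 9.34*(1 - 1/3) = 6.2267, m(A_2) = 6.2267
Step 3: a_3 = 9.34*(1 - 1/4) = 7.005, m(A_3) = 7.005
Limit: m(A_n) -> m([0,9.34]) = 9.34
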